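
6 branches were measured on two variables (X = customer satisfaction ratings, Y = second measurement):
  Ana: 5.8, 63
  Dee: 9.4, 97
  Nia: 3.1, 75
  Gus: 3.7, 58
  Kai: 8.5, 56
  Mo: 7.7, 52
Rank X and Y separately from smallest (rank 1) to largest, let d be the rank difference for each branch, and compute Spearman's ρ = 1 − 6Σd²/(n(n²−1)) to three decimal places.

-0.029

Ranks of variable 1: 3, 6, 1, 2, 5, 4
Ranks of variable 2: 4, 6, 5, 3, 2, 1
d = r₁ − r₂: -1, 0, -4, -1, 3, 3
d²: 1, 0, 16, 1, 9, 9; Σd² = 36
ρ = 1 − 6·36/(6·35) = 1 − 216/210 = -0.029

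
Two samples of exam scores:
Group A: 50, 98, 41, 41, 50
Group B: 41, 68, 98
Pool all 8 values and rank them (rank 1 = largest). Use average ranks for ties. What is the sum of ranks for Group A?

Sorted (descending): 98, 98, 68, 50, 50, 41, 41, 41
The 2 values of 98 occupy positions 1–2 → average rank (1+2)/2 = 1.5.
The 2 values of 50 occupy positions 4–5 → average rank (4+5)/2 = 4.5.
The 3 values of 41 occupy positions 6–8 → average rank 7.
Group A values → pooled ranks: 50→4.5, 98→1.5, 41→7, 41→7, 50→4.5
Rank sum = 4.5 + 1.5 + 7 + 7 + 4.5 = 24.5

24.5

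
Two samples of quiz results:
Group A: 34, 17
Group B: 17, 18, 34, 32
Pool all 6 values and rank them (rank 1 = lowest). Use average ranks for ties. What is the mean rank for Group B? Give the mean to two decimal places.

Sorted (ascending): 17, 17, 18, 32, 34, 34
The 2 values of 17 occupy positions 1–2 → average rank (1+2)/2 = 1.5.
The 2 values of 34 occupy positions 5–6 → average rank (5+6)/2 = 5.5.
Group B values → pooled ranks: 17→1.5, 18→3, 34→5.5, 32→4
Mean rank = (1.5 + 3 + 5.5 + 4) / 4 = 3.50

3.50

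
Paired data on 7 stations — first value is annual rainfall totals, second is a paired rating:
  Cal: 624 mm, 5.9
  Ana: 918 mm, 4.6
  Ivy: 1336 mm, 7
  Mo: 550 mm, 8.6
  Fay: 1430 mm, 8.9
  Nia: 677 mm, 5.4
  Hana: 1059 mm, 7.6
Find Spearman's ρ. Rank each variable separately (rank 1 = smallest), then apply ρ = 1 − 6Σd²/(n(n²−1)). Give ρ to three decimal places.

Ranks of variable 1: 2, 4, 6, 1, 7, 3, 5
Ranks of variable 2: 3, 1, 4, 6, 7, 2, 5
d = r₁ − r₂: -1, 3, 2, -5, 0, 1, 0
d²: 1, 9, 4, 25, 0, 1, 0; Σd² = 40
ρ = 1 − 6·40/(7·48) = 1 − 240/336 = 0.286

0.286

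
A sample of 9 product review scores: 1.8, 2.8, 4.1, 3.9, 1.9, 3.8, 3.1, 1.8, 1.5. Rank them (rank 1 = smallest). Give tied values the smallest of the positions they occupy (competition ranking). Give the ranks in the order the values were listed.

2, 5, 9, 8, 4, 7, 6, 2, 1

Sorted (ascending): 1.5, 1.8, 1.8, 1.9, 2.8, 3.1, 3.8, 3.9, 4.1
The 2 values of 1.8 occupy positions 2–3 → each gets rank 2.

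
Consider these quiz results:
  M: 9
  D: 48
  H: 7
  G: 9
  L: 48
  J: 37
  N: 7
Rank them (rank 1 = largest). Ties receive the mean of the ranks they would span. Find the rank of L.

Sorted (descending): 48, 48, 37, 9, 9, 7, 7
The 2 values of 48 occupy positions 1–2 → average rank (1+2)/2 = 1.5.
The 2 values of 9 occupy positions 4–5 → average rank (4+5)/2 = 4.5.
The 2 values of 7 occupy positions 6–7 → average rank (6+7)/2 = 6.5.
L has value 48 → rank 1.5.

1.5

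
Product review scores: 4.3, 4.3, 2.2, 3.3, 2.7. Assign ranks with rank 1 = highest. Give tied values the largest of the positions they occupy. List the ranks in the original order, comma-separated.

Sorted (descending): 4.3, 4.3, 3.3, 2.7, 2.2
The 2 values of 4.3 occupy positions 1–2 → each gets rank 2.

2, 2, 5, 3, 4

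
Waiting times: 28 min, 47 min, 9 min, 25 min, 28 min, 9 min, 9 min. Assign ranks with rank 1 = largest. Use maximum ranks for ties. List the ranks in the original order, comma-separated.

3, 1, 7, 4, 3, 7, 7

Sorted (descending): 47, 28, 28, 25, 9, 9, 9
The 2 values of 28 occupy positions 2–3 → each gets rank 3.
The 3 values of 9 occupy positions 5–7 → each gets rank 7.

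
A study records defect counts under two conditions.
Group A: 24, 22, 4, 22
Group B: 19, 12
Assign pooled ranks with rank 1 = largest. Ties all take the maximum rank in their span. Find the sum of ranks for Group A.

13

Sorted (descending): 24, 22, 22, 19, 12, 4
The 2 values of 22 occupy positions 2–3 → each gets rank 3.
Group A values → pooled ranks: 24→1, 22→3, 4→6, 22→3
Rank sum = 1 + 3 + 6 + 3 = 13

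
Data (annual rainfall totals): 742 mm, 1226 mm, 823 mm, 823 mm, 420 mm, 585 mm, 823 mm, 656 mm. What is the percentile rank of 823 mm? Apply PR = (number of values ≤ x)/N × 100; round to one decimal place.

87.5

N = 8.
Strictly below 823: 4. Equal to 823: 3.
PR = 7/8 × 100 = 87.5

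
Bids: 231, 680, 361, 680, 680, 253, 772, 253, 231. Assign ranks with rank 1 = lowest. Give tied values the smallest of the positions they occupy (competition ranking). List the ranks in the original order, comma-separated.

Sorted (ascending): 231, 231, 253, 253, 361, 680, 680, 680, 772
The 2 values of 231 occupy positions 1–2 → each gets rank 1.
The 2 values of 253 occupy positions 3–4 → each gets rank 3.
The 3 values of 680 occupy positions 6–8 → each gets rank 6.

1, 6, 5, 6, 6, 3, 9, 3, 1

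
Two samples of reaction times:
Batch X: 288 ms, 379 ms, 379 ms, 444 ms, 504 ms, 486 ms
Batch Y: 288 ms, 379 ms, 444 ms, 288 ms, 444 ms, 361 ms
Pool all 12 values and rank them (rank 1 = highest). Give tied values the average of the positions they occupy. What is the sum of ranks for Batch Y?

46

Sorted (descending): 504, 486, 444, 444, 444, 379, 379, 379, 361, 288, 288, 288
The 3 values of 444 occupy positions 3–5 → average rank 4.
The 3 values of 379 occupy positions 6–8 → average rank 7.
The 3 values of 288 occupy positions 10–12 → average rank 11.
Batch Y values → pooled ranks: 288→11, 379→7, 444→4, 288→11, 444→4, 361→9
Rank sum = 11 + 7 + 4 + 11 + 4 + 9 = 46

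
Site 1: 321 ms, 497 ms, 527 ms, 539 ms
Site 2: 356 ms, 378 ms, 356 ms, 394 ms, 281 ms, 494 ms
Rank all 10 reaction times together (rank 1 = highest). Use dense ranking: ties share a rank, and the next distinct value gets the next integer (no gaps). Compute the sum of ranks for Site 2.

38

Sorted (descending): 539, 527, 497, 494, 394, 378, 356, 356, 321, 281
The 2 values of 356 share dense rank 7.
Remaining distinct values take the next consecutive integers.
Site 2 values → pooled ranks: 356→7, 378→6, 356→7, 394→5, 281→9, 494→4
Rank sum = 7 + 6 + 7 + 5 + 9 + 4 = 38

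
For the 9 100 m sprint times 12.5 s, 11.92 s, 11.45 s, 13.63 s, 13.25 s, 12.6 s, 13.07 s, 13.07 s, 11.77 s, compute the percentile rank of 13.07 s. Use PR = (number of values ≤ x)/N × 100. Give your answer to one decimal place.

77.8

N = 9.
Strictly below 13.07: 5. Equal to 13.07: 2.
PR = 7/9 × 100 = 77.8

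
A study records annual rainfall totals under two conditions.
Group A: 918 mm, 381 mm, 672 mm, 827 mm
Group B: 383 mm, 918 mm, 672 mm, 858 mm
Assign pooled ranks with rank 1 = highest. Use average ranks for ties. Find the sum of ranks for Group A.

19

Sorted (descending): 918, 918, 858, 827, 672, 672, 383, 381
The 2 values of 918 occupy positions 1–2 → average rank (1+2)/2 = 1.5.
The 2 values of 672 occupy positions 5–6 → average rank (5+6)/2 = 5.5.
Group A values → pooled ranks: 918→1.5, 381→8, 672→5.5, 827→4
Rank sum = 1.5 + 8 + 5.5 + 4 = 19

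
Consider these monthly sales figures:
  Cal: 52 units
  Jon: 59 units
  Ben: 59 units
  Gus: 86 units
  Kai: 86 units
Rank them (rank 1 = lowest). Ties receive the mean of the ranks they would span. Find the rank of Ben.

Sorted (ascending): 52, 59, 59, 86, 86
The 2 values of 59 occupy positions 2–3 → average rank (2+3)/2 = 2.5.
The 2 values of 86 occupy positions 4–5 → average rank (4+5)/2 = 4.5.
Ben has value 59 units → rank 2.5.

2.5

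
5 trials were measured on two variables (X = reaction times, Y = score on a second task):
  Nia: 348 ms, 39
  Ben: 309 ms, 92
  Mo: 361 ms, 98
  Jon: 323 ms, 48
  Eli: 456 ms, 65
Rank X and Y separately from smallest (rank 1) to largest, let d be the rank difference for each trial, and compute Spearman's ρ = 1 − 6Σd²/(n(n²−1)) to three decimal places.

Ranks of variable 1: 3, 1, 4, 2, 5
Ranks of variable 2: 1, 4, 5, 2, 3
d = r₁ − r₂: 2, -3, -1, 0, 2
d²: 4, 9, 1, 0, 4; Σd² = 18
ρ = 1 − 6·18/(5·24) = 1 − 108/120 = 0.100

0.100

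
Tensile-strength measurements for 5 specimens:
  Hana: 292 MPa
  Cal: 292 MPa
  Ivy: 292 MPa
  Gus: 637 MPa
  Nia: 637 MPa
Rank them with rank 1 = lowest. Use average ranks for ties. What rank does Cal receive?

Sorted (ascending): 292, 292, 292, 637, 637
The 3 values of 292 occupy positions 1–3 → average rank 2.
The 2 values of 637 occupy positions 4–5 → average rank (4+5)/2 = 4.5.
Cal has value 292 MPa → rank 2.

2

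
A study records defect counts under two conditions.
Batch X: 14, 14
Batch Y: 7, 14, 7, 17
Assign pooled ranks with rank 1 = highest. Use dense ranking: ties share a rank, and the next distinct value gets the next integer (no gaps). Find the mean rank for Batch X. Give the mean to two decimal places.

2.00

Sorted (descending): 17, 14, 14, 14, 7, 7
The 3 values of 14 share dense rank 2.
The 2 values of 7 share dense rank 3.
Remaining distinct values take the next consecutive integers.
Batch X values → pooled ranks: 14→2, 14→2
Mean rank = (2 + 2) / 2 = 2.00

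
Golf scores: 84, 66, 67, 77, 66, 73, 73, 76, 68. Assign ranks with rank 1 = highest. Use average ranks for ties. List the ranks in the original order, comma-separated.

1, 8.5, 7, 2, 8.5, 4.5, 4.5, 3, 6

Sorted (descending): 84, 77, 76, 73, 73, 68, 67, 66, 66
The 2 values of 73 occupy positions 4–5 → average rank (4+5)/2 = 4.5.
The 2 values of 66 occupy positions 8–9 → average rank (8+9)/2 = 8.5.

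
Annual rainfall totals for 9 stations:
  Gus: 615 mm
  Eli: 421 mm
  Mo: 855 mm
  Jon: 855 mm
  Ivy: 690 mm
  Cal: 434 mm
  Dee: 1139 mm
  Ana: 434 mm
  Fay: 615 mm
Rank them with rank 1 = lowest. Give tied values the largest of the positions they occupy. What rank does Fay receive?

5

Sorted (ascending): 421, 434, 434, 615, 615, 690, 855, 855, 1139
The 2 values of 434 occupy positions 2–3 → each gets rank 3.
The 2 values of 615 occupy positions 4–5 → each gets rank 5.
The 2 values of 855 occupy positions 7–8 → each gets rank 8.
Fay has value 615 mm → rank 5.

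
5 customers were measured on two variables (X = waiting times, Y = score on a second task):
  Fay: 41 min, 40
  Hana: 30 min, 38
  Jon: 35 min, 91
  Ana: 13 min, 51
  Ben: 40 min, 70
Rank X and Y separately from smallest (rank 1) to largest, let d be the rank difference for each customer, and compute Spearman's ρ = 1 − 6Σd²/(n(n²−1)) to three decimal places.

0.100

Ranks of variable 1: 5, 2, 3, 1, 4
Ranks of variable 2: 2, 1, 5, 3, 4
d = r₁ − r₂: 3, 1, -2, -2, 0
d²: 9, 1, 4, 4, 0; Σd² = 18
ρ = 1 − 6·18/(5·24) = 1 − 108/120 = 0.100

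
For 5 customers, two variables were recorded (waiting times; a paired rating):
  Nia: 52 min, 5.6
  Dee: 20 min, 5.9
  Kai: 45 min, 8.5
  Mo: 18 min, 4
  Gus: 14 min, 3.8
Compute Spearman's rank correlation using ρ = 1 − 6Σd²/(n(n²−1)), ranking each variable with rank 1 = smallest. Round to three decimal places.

Ranks of variable 1: 5, 3, 4, 2, 1
Ranks of variable 2: 3, 4, 5, 2, 1
d = r₁ − r₂: 2, -1, -1, 0, 0
d²: 4, 1, 1, 0, 0; Σd² = 6
ρ = 1 − 6·6/(5·24) = 1 − 36/120 = 0.700

0.700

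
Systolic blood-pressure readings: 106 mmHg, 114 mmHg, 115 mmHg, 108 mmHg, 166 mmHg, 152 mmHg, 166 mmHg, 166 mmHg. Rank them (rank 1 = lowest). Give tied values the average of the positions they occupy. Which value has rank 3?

Sorted (ascending): 106, 108, 114, 115, 152, 166, 166, 166
The 3 values of 166 occupy positions 6–8 → average rank 7.
Rank 3 → value 114.

114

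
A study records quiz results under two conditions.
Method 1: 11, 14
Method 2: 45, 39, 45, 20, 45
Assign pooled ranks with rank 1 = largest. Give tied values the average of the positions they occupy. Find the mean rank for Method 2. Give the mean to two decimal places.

3.00

Sorted (descending): 45, 45, 45, 39, 20, 14, 11
The 3 values of 45 occupy positions 1–3 → average rank 2.
Method 2 values → pooled ranks: 45→2, 39→4, 45→2, 20→5, 45→2
Mean rank = (2 + 4 + 2 + 5 + 2) / 5 = 3.00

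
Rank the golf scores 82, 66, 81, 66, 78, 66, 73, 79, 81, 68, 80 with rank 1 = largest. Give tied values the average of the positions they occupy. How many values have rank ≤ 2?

Sorted (descending): 82, 81, 81, 80, 79, 78, 73, 68, 66, 66, 66
The 2 values of 81 occupy positions 2–3 → average rank (2+3)/2 = 2.5.
The 3 values of 66 occupy positions 9–11 → average rank 10.
Ranks ≤ 2: {1} → 1 value.

1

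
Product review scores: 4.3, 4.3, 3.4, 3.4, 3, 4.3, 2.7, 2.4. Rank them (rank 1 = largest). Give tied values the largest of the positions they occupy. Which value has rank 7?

2.7

Sorted (descending): 4.3, 4.3, 4.3, 3.4, 3.4, 3, 2.7, 2.4
The 3 values of 4.3 occupy positions 1–3 → each gets rank 3.
The 2 values of 3.4 occupy positions 4–5 → each gets rank 5.
Rank 7 → value 2.7.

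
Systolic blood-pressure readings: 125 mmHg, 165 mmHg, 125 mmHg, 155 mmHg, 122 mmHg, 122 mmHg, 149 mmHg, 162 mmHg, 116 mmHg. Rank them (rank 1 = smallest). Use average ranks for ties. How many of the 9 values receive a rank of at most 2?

Sorted (ascending): 116, 122, 122, 125, 125, 149, 155, 162, 165
The 2 values of 122 occupy positions 2–3 → average rank (2+3)/2 = 2.5.
The 2 values of 125 occupy positions 4–5 → average rank (4+5)/2 = 4.5.
Ranks ≤ 2: {1} → 1 value.

1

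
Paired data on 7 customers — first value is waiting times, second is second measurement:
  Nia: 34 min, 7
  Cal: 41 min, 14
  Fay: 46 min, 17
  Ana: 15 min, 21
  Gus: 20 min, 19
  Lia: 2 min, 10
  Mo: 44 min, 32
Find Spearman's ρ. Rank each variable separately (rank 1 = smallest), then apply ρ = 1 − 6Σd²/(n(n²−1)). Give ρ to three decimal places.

Ranks of variable 1: 4, 5, 7, 2, 3, 1, 6
Ranks of variable 2: 1, 3, 4, 6, 5, 2, 7
d = r₁ − r₂: 3, 2, 3, -4, -2, -1, -1
d²: 9, 4, 9, 16, 4, 1, 1; Σd² = 44
ρ = 1 − 6·44/(7·48) = 1 − 264/336 = 0.214

0.214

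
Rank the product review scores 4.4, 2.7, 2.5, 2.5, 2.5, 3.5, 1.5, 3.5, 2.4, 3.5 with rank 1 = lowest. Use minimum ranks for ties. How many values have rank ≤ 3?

5

Sorted (ascending): 1.5, 2.4, 2.5, 2.5, 2.5, 2.7, 3.5, 3.5, 3.5, 4.4
The 3 values of 2.5 occupy positions 3–5 → each gets rank 3.
The 3 values of 3.5 occupy positions 7–9 → each gets rank 7.
Ranks ≤ 3: {1, 2, 3, 3, 3} → 5 values.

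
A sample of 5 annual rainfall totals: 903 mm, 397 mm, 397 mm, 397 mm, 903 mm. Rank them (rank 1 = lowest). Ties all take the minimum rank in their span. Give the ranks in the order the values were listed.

4, 1, 1, 1, 4

Sorted (ascending): 397, 397, 397, 903, 903
The 3 values of 397 occupy positions 1–3 → each gets rank 1.
The 2 values of 903 occupy positions 4–5 → each gets rank 4.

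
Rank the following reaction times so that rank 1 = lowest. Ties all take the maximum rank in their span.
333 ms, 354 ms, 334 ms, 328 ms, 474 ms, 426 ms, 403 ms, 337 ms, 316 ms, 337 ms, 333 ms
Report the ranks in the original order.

Sorted (ascending): 316, 328, 333, 333, 334, 337, 337, 354, 403, 426, 474
The 2 values of 333 occupy positions 3–4 → each gets rank 4.
The 2 values of 337 occupy positions 6–7 → each gets rank 7.

4, 8, 5, 2, 11, 10, 9, 7, 1, 7, 4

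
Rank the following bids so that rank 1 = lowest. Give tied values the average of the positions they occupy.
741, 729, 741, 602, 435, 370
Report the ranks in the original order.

Sorted (ascending): 370, 435, 602, 729, 741, 741
The 2 values of 741 occupy positions 5–6 → average rank (5+6)/2 = 5.5.

5.5, 4, 5.5, 3, 2, 1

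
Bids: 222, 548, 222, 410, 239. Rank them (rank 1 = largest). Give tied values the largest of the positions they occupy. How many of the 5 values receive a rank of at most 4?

3

Sorted (descending): 548, 410, 239, 222, 222
The 2 values of 222 occupy positions 4–5 → each gets rank 5.
Ranks ≤ 4: {1, 2, 3} → 3 values.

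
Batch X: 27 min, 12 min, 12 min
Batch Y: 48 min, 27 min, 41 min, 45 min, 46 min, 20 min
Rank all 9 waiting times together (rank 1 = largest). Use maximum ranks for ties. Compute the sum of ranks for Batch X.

Sorted (descending): 48, 46, 45, 41, 27, 27, 20, 12, 12
The 2 values of 27 occupy positions 5–6 → each gets rank 6.
The 2 values of 12 occupy positions 8–9 → each gets rank 9.
Batch X values → pooled ranks: 27→6, 12→9, 12→9
Rank sum = 6 + 9 + 9 = 24

24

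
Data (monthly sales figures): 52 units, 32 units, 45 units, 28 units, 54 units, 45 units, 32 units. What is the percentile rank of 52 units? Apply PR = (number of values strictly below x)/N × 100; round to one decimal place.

N = 7.
Strictly below 52: 5. Equal to 52: 1.
PR = 5/7 × 100 = 71.4

71.4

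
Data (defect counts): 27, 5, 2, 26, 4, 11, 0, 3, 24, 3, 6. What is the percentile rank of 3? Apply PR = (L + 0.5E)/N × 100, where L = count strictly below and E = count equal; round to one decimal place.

N = 11.
Strictly below 3: 2. Equal to 3: 2.
PR = (2 + 0.5·2)/11 × 100 = 27.3

27.3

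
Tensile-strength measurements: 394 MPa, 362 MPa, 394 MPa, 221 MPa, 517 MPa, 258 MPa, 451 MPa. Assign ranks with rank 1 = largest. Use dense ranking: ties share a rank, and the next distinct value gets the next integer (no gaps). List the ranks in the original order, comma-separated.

3, 4, 3, 6, 1, 5, 2

Sorted (descending): 517, 451, 394, 394, 362, 258, 221
The 2 values of 394 share dense rank 3.
Remaining distinct values take the next consecutive integers.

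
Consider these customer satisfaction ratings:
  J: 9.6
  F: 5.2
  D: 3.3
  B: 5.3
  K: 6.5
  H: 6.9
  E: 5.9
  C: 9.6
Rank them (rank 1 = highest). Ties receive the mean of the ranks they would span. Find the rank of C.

1.5

Sorted (descending): 9.6, 9.6, 6.9, 6.5, 5.9, 5.3, 5.2, 3.3
The 2 values of 9.6 occupy positions 1–2 → average rank (1+2)/2 = 1.5.
C has value 9.6 → rank 1.5.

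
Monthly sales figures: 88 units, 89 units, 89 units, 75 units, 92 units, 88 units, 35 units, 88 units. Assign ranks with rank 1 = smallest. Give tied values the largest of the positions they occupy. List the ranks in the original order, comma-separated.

5, 7, 7, 2, 8, 5, 1, 5

Sorted (ascending): 35, 75, 88, 88, 88, 89, 89, 92
The 3 values of 88 occupy positions 3–5 → each gets rank 5.
The 2 values of 89 occupy positions 6–7 → each gets rank 7.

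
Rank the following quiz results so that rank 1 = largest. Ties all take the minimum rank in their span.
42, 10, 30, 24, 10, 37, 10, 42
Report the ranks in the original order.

Sorted (descending): 42, 42, 37, 30, 24, 10, 10, 10
The 2 values of 42 occupy positions 1–2 → each gets rank 1.
The 3 values of 10 occupy positions 6–8 → each gets rank 6.

1, 6, 4, 5, 6, 3, 6, 1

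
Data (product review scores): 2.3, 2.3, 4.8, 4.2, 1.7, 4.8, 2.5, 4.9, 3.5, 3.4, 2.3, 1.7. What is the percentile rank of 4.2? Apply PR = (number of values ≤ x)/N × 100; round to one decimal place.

N = 12.
Strictly below 4.2: 8. Equal to 4.2: 1.
PR = 9/12 × 100 = 75.0

75.0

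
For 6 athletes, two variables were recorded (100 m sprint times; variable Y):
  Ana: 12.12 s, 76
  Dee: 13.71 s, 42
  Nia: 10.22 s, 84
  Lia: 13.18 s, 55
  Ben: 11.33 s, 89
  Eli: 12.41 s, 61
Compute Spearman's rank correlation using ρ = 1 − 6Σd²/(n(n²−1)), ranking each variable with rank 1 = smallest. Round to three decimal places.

-0.943

Ranks of variable 1: 3, 6, 1, 5, 2, 4
Ranks of variable 2: 4, 1, 5, 2, 6, 3
d = r₁ − r₂: -1, 5, -4, 3, -4, 1
d²: 1, 25, 16, 9, 16, 1; Σd² = 68
ρ = 1 − 6·68/(6·35) = 1 − 408/210 = -0.943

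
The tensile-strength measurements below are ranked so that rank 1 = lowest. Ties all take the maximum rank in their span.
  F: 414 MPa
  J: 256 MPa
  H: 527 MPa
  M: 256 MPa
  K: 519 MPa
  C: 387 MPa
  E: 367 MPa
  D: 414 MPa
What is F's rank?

Sorted (ascending): 256, 256, 367, 387, 414, 414, 519, 527
The 2 values of 256 occupy positions 1–2 → each gets rank 2.
The 2 values of 414 occupy positions 5–6 → each gets rank 6.
F has value 414 MPa → rank 6.

6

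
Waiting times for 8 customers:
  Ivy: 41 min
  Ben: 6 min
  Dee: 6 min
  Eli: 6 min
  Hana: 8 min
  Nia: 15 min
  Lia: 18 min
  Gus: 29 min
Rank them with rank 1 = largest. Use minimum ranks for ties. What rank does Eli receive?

Sorted (descending): 41, 29, 18, 15, 8, 6, 6, 6
The 3 values of 6 occupy positions 6–8 → each gets rank 6.
Eli has value 6 min → rank 6.

6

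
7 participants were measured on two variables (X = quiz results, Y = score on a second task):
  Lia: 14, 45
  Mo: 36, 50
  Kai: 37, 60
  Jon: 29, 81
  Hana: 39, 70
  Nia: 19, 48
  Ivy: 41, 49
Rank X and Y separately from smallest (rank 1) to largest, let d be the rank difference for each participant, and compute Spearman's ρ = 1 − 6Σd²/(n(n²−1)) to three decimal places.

Ranks of variable 1: 1, 4, 5, 3, 6, 2, 7
Ranks of variable 2: 1, 4, 5, 7, 6, 2, 3
d = r₁ − r₂: 0, 0, 0, -4, 0, 0, 4
d²: 0, 0, 0, 16, 0, 0, 16; Σd² = 32
ρ = 1 − 6·32/(7·48) = 1 − 192/336 = 0.429

0.429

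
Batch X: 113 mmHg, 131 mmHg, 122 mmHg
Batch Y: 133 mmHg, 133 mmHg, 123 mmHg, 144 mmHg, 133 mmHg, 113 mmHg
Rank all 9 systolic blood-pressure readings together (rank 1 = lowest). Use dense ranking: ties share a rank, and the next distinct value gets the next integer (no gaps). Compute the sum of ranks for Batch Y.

Sorted (ascending): 113, 113, 122, 123, 131, 133, 133, 133, 144
The 2 values of 113 share dense rank 1.
The 3 values of 133 share dense rank 5.
Remaining distinct values take the next consecutive integers.
Batch Y values → pooled ranks: 133→5, 133→5, 123→3, 144→6, 133→5, 113→1
Rank sum = 5 + 5 + 3 + 6 + 5 + 1 = 25

25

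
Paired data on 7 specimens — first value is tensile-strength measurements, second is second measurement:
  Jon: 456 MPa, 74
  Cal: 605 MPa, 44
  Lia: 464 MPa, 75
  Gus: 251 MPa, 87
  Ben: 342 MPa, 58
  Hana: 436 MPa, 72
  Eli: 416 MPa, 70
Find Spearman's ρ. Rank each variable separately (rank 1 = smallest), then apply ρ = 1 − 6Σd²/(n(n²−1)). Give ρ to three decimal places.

-0.286

Ranks of variable 1: 5, 7, 6, 1, 2, 4, 3
Ranks of variable 2: 5, 1, 6, 7, 2, 4, 3
d = r₁ − r₂: 0, 6, 0, -6, 0, 0, 0
d²: 0, 36, 0, 36, 0, 0, 0; Σd² = 72
ρ = 1 − 6·72/(7·48) = 1 − 432/336 = -0.286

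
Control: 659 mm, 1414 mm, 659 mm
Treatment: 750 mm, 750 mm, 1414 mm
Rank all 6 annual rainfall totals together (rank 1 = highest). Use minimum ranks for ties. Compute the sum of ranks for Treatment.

7

Sorted (descending): 1414, 1414, 750, 750, 659, 659
The 2 values of 1414 occupy positions 1–2 → each gets rank 1.
The 2 values of 750 occupy positions 3–4 → each gets rank 3.
The 2 values of 659 occupy positions 5–6 → each gets rank 5.
Treatment values → pooled ranks: 750→3, 750→3, 1414→1
Rank sum = 3 + 3 + 1 = 7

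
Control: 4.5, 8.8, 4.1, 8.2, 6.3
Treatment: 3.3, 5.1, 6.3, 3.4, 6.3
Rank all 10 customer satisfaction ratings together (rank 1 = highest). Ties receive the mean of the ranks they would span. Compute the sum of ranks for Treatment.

33

Sorted (descending): 8.8, 8.2, 6.3, 6.3, 6.3, 5.1, 4.5, 4.1, 3.4, 3.3
The 3 values of 6.3 occupy positions 3–5 → average rank 4.
Treatment values → pooled ranks: 3.3→10, 5.1→6, 6.3→4, 3.4→9, 6.3→4
Rank sum = 10 + 6 + 4 + 9 + 4 = 33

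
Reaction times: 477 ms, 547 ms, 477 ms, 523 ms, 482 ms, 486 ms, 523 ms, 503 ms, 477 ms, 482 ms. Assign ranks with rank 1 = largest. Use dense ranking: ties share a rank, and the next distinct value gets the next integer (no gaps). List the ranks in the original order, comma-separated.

6, 1, 6, 2, 5, 4, 2, 3, 6, 5

Sorted (descending): 547, 523, 523, 503, 486, 482, 482, 477, 477, 477
The 2 values of 523 share dense rank 2.
The 2 values of 482 share dense rank 5.
The 3 values of 477 share dense rank 6.
Remaining distinct values take the next consecutive integers.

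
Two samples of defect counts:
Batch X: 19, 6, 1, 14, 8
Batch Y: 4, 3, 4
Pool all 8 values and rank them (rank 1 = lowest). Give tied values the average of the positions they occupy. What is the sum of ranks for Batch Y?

Sorted (ascending): 1, 3, 4, 4, 6, 8, 14, 19
The 2 values of 4 occupy positions 3–4 → average rank (3+4)/2 = 3.5.
Batch Y values → pooled ranks: 4→3.5, 3→2, 4→3.5
Rank sum = 3.5 + 2 + 3.5 = 9

9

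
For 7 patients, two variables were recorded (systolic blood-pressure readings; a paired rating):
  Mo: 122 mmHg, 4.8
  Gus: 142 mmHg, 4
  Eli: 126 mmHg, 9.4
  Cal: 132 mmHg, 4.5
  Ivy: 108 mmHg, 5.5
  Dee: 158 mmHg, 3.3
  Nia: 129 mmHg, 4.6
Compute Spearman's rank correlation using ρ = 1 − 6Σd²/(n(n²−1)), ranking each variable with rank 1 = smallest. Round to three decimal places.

-0.893

Ranks of variable 1: 2, 6, 3, 5, 1, 7, 4
Ranks of variable 2: 5, 2, 7, 3, 6, 1, 4
d = r₁ − r₂: -3, 4, -4, 2, -5, 6, 0
d²: 9, 16, 16, 4, 25, 36, 0; Σd² = 106
ρ = 1 − 6·106/(7·48) = 1 − 636/336 = -0.893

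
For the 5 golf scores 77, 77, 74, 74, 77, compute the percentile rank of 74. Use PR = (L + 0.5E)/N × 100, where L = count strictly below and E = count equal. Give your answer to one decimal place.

20.0

N = 5.
Strictly below 74: 0. Equal to 74: 2.
PR = (0 + 0.5·2)/5 × 100 = 20.0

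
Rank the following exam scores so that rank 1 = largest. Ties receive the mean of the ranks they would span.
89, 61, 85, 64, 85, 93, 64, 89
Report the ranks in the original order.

Sorted (descending): 93, 89, 89, 85, 85, 64, 64, 61
The 2 values of 89 occupy positions 2–3 → average rank (2+3)/2 = 2.5.
The 2 values of 85 occupy positions 4–5 → average rank (4+5)/2 = 4.5.
The 2 values of 64 occupy positions 6–7 → average rank (6+7)/2 = 6.5.

2.5, 8, 4.5, 6.5, 4.5, 1, 6.5, 2.5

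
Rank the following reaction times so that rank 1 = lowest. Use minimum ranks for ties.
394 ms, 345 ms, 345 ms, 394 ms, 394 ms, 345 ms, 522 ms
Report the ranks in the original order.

Sorted (ascending): 345, 345, 345, 394, 394, 394, 522
The 3 values of 345 occupy positions 1–3 → each gets rank 1.
The 3 values of 394 occupy positions 4–6 → each gets rank 4.

4, 1, 1, 4, 4, 1, 7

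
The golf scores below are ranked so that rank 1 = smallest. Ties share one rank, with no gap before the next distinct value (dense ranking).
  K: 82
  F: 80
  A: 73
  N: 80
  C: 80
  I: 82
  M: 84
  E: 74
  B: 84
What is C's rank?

3

Sorted (ascending): 73, 74, 80, 80, 80, 82, 82, 84, 84
The 3 values of 80 share dense rank 3.
The 2 values of 82 share dense rank 4.
The 2 values of 84 share dense rank 5.
Remaining distinct values take the next consecutive integers.
C has value 80 → rank 3.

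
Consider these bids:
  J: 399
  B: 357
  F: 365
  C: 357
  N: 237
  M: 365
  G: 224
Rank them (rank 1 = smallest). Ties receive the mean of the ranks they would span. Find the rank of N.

2

Sorted (ascending): 224, 237, 357, 357, 365, 365, 399
The 2 values of 357 occupy positions 3–4 → average rank (3+4)/2 = 3.5.
The 2 values of 365 occupy positions 5–6 → average rank (5+6)/2 = 5.5.
N has value 237 → rank 2.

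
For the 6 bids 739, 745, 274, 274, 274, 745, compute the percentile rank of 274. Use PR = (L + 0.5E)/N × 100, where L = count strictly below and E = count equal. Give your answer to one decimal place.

25.0

N = 6.
Strictly below 274: 0. Equal to 274: 3.
PR = (0 + 0.5·3)/6 × 100 = 25.0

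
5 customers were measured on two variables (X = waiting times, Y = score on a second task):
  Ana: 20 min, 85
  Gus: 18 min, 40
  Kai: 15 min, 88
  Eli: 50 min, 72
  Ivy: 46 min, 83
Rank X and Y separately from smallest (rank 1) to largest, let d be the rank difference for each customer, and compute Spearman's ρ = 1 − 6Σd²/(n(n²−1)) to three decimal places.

Ranks of variable 1: 3, 2, 1, 5, 4
Ranks of variable 2: 4, 1, 5, 2, 3
d = r₁ − r₂: -1, 1, -4, 3, 1
d²: 1, 1, 16, 9, 1; Σd² = 28
ρ = 1 − 6·28/(5·24) = 1 − 168/120 = -0.400

-0.400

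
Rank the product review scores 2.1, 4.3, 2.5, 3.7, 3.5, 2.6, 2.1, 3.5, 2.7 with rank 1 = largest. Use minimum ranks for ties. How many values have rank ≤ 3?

4

Sorted (descending): 4.3, 3.7, 3.5, 3.5, 2.7, 2.6, 2.5, 2.1, 2.1
The 2 values of 3.5 occupy positions 3–4 → each gets rank 3.
The 2 values of 2.1 occupy positions 8–9 → each gets rank 8.
Ranks ≤ 3: {1, 2, 3, 3} → 4 values.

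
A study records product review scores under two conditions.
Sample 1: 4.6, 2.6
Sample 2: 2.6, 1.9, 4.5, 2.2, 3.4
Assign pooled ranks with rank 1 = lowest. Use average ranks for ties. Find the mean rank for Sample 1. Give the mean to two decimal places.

5.25

Sorted (ascending): 1.9, 2.2, 2.6, 2.6, 3.4, 4.5, 4.6
The 2 values of 2.6 occupy positions 3–4 → average rank (3+4)/2 = 3.5.
Sample 1 values → pooled ranks: 4.6→7, 2.6→3.5
Mean rank = (7 + 3.5) / 2 = 5.25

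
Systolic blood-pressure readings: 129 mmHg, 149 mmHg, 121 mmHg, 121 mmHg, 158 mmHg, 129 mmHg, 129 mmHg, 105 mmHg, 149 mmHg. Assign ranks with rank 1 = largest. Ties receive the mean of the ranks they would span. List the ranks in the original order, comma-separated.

Sorted (descending): 158, 149, 149, 129, 129, 129, 121, 121, 105
The 2 values of 149 occupy positions 2–3 → average rank (2+3)/2 = 2.5.
The 3 values of 129 occupy positions 4–6 → average rank 5.
The 2 values of 121 occupy positions 7–8 → average rank (7+8)/2 = 7.5.

5, 2.5, 7.5, 7.5, 1, 5, 5, 9, 2.5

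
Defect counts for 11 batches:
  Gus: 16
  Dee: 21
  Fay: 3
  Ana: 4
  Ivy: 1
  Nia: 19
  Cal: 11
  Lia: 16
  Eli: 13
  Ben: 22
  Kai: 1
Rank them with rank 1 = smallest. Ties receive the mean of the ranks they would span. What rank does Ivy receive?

Sorted (ascending): 1, 1, 3, 4, 11, 13, 16, 16, 19, 21, 22
The 2 values of 1 occupy positions 1–2 → average rank (1+2)/2 = 1.5.
The 2 values of 16 occupy positions 7–8 → average rank (7+8)/2 = 7.5.
Ivy has value 1 → rank 1.5.

1.5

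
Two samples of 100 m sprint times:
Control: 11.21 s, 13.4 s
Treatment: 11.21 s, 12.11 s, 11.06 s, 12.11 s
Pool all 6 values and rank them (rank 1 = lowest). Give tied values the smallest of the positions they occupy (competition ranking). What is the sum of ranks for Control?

Sorted (ascending): 11.06, 11.21, 11.21, 12.11, 12.11, 13.4
The 2 values of 11.21 occupy positions 2–3 → each gets rank 2.
The 2 values of 12.11 occupy positions 4–5 → each gets rank 4.
Control values → pooled ranks: 11.21→2, 13.4→6
Rank sum = 2 + 6 = 8

8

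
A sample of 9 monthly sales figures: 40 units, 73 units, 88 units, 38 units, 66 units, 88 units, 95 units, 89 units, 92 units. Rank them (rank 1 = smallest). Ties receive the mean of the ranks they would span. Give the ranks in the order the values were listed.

Sorted (ascending): 38, 40, 66, 73, 88, 88, 89, 92, 95
The 2 values of 88 occupy positions 5–6 → average rank (5+6)/2 = 5.5.

2, 4, 5.5, 1, 3, 5.5, 9, 7, 8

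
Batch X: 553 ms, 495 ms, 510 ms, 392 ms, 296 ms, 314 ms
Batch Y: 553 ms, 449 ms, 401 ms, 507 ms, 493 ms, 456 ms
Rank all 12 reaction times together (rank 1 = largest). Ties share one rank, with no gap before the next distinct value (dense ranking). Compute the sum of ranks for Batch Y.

Sorted (descending): 553, 553, 510, 507, 495, 493, 456, 449, 401, 392, 314, 296
The 2 values of 553 share dense rank 1.
Remaining distinct values take the next consecutive integers.
Batch Y values → pooled ranks: 553→1, 449→7, 401→8, 507→3, 493→5, 456→6
Rank sum = 1 + 7 + 8 + 3 + 5 + 6 = 30

30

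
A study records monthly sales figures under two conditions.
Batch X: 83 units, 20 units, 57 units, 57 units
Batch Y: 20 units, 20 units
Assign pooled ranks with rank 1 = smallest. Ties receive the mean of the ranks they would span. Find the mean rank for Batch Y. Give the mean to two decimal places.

2.00

Sorted (ascending): 20, 20, 20, 57, 57, 83
The 3 values of 20 occupy positions 1–3 → average rank 2.
The 2 values of 57 occupy positions 4–5 → average rank (4+5)/2 = 4.5.
Batch Y values → pooled ranks: 20→2, 20→2
Mean rank = (2 + 2) / 2 = 2.00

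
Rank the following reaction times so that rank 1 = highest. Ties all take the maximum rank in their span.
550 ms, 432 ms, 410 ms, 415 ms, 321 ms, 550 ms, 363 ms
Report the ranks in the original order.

Sorted (descending): 550, 550, 432, 415, 410, 363, 321
The 2 values of 550 occupy positions 1–2 → each gets rank 2.

2, 3, 5, 4, 7, 2, 6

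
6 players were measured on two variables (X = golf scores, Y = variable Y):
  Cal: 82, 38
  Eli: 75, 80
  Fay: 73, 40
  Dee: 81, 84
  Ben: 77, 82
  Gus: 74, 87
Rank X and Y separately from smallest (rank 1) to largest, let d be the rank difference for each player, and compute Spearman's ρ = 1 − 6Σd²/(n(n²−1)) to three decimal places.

-0.200

Ranks of variable 1: 6, 3, 1, 5, 4, 2
Ranks of variable 2: 1, 3, 2, 5, 4, 6
d = r₁ − r₂: 5, 0, -1, 0, 0, -4
d²: 25, 0, 1, 0, 0, 16; Σd² = 42
ρ = 1 − 6·42/(6·35) = 1 − 252/210 = -0.200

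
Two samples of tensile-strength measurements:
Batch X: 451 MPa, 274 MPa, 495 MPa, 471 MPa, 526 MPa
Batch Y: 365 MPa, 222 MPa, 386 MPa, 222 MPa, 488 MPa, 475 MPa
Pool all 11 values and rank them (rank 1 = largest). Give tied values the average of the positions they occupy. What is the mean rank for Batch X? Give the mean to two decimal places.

4.60

Sorted (descending): 526, 495, 488, 475, 471, 451, 386, 365, 274, 222, 222
The 2 values of 222 occupy positions 10–11 → average rank (10+11)/2 = 10.5.
Batch X values → pooled ranks: 451→6, 274→9, 495→2, 471→5, 526→1
Mean rank = (6 + 9 + 2 + 5 + 1) / 5 = 4.60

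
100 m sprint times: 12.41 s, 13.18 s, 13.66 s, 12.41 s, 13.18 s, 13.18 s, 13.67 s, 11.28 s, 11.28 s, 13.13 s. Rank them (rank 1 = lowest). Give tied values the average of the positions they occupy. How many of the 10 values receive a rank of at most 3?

Sorted (ascending): 11.28, 11.28, 12.41, 12.41, 13.13, 13.18, 13.18, 13.18, 13.66, 13.67
The 2 values of 11.28 occupy positions 1–2 → average rank (1+2)/2 = 1.5.
The 2 values of 12.41 occupy positions 3–4 → average rank (3+4)/2 = 3.5.
The 3 values of 13.18 occupy positions 6–8 → average rank 7.
Ranks ≤ 3: {1.5, 1.5} → 2 values.

2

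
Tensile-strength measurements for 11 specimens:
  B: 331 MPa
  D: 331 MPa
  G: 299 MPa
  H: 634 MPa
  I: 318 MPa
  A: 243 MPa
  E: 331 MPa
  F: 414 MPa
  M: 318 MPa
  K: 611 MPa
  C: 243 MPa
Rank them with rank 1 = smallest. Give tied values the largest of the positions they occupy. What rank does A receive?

2

Sorted (ascending): 243, 243, 299, 318, 318, 331, 331, 331, 414, 611, 634
The 2 values of 243 occupy positions 1–2 → each gets rank 2.
The 2 values of 318 occupy positions 4–5 → each gets rank 5.
The 3 values of 331 occupy positions 6–8 → each gets rank 8.
A has value 243 MPa → rank 2.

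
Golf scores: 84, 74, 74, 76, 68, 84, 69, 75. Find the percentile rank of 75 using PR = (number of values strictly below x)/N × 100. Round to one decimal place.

N = 8.
Strictly below 75: 4. Equal to 75: 1.
PR = 4/8 × 100 = 50.0

50.0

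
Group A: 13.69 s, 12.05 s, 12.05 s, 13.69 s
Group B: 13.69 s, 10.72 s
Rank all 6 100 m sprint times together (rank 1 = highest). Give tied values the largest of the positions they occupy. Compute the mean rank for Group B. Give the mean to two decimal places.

4.50

Sorted (descending): 13.69, 13.69, 13.69, 12.05, 12.05, 10.72
The 3 values of 13.69 occupy positions 1–3 → each gets rank 3.
The 2 values of 12.05 occupy positions 4–5 → each gets rank 5.
Group B values → pooled ranks: 13.69→3, 10.72→6
Mean rank = (3 + 6) / 2 = 4.50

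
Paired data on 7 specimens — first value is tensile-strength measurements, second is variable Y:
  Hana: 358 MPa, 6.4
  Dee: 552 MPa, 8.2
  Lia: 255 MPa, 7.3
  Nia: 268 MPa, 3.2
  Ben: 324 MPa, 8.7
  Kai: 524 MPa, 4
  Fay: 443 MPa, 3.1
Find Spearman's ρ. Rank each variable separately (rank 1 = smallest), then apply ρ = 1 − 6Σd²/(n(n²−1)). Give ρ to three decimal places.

Ranks of variable 1: 4, 7, 1, 2, 3, 6, 5
Ranks of variable 2: 4, 6, 5, 2, 7, 3, 1
d = r₁ − r₂: 0, 1, -4, 0, -4, 3, 4
d²: 0, 1, 16, 0, 16, 9, 16; Σd² = 58
ρ = 1 − 6·58/(7·48) = 1 − 348/336 = -0.036

-0.036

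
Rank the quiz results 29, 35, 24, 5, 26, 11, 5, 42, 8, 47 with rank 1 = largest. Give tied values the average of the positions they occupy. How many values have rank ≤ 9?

8

Sorted (descending): 47, 42, 35, 29, 26, 24, 11, 8, 5, 5
The 2 values of 5 occupy positions 9–10 → average rank (9+10)/2 = 9.5.
Ranks ≤ 9: {1, 2, 3, 4, 5, 6, 7, 8} → 8 values.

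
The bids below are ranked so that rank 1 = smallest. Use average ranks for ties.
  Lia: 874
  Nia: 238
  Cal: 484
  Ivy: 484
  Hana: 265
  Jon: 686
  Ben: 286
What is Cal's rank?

Sorted (ascending): 238, 265, 286, 484, 484, 686, 874
The 2 values of 484 occupy positions 4–5 → average rank (4+5)/2 = 4.5.
Cal has value 484 → rank 4.5.

4.5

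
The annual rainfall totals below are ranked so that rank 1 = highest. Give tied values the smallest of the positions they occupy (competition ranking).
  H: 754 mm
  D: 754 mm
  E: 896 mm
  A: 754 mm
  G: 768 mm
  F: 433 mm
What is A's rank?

3

Sorted (descending): 896, 768, 754, 754, 754, 433
The 3 values of 754 occupy positions 3–5 → each gets rank 3.
A has value 754 mm → rank 3.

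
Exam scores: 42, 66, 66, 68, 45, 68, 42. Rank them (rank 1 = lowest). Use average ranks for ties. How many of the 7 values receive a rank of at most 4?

3

Sorted (ascending): 42, 42, 45, 66, 66, 68, 68
The 2 values of 42 occupy positions 1–2 → average rank (1+2)/2 = 1.5.
The 2 values of 66 occupy positions 4–5 → average rank (4+5)/2 = 4.5.
The 2 values of 68 occupy positions 6–7 → average rank (6+7)/2 = 6.5.
Ranks ≤ 4: {1.5, 1.5, 3} → 3 values.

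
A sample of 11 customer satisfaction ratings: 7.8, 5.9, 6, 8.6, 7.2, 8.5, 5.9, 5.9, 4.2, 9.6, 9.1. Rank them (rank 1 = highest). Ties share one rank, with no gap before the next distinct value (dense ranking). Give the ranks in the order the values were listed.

5, 8, 7, 3, 6, 4, 8, 8, 9, 1, 2

Sorted (descending): 9.6, 9.1, 8.6, 8.5, 7.8, 7.2, 6, 5.9, 5.9, 5.9, 4.2
The 3 values of 5.9 share dense rank 8.
Remaining distinct values take the next consecutive integers.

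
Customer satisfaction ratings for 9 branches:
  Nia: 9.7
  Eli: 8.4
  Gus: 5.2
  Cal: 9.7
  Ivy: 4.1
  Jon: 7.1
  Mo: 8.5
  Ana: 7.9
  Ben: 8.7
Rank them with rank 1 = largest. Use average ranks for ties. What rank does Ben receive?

Sorted (descending): 9.7, 9.7, 8.7, 8.5, 8.4, 7.9, 7.1, 5.2, 4.1
The 2 values of 9.7 occupy positions 1–2 → average rank (1+2)/2 = 1.5.
Ben has value 8.7 → rank 3.

3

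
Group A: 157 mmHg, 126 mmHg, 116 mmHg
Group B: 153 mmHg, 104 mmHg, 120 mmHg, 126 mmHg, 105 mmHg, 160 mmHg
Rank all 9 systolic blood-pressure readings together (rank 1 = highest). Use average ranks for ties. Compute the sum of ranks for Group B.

31.5

Sorted (descending): 160, 157, 153, 126, 126, 120, 116, 105, 104
The 2 values of 126 occupy positions 4–5 → average rank (4+5)/2 = 4.5.
Group B values → pooled ranks: 153→3, 104→9, 120→6, 126→4.5, 105→8, 160→1
Rank sum = 3 + 9 + 6 + 4.5 + 8 + 1 = 31.5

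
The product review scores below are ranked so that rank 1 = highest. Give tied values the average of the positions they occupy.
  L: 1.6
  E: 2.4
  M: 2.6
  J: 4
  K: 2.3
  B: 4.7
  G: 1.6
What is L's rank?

Sorted (descending): 4.7, 4, 2.6, 2.4, 2.3, 1.6, 1.6
The 2 values of 1.6 occupy positions 6–7 → average rank (6+7)/2 = 6.5.
L has value 1.6 → rank 6.5.

6.5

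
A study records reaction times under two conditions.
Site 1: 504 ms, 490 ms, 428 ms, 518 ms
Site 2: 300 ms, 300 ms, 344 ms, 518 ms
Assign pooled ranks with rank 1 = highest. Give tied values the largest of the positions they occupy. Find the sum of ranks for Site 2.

Sorted (descending): 518, 518, 504, 490, 428, 344, 300, 300
The 2 values of 518 occupy positions 1–2 → each gets rank 2.
The 2 values of 300 occupy positions 7–8 → each gets rank 8.
Site 2 values → pooled ranks: 300→8, 300→8, 344→6, 518→2
Rank sum = 8 + 8 + 6 + 2 = 24

24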